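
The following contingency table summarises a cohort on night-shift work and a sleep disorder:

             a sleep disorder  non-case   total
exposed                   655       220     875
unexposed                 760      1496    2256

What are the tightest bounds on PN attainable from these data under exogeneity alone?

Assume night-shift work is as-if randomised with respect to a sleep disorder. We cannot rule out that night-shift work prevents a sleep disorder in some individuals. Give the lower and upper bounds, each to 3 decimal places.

0.550 ≤ PN ≤ 0.886

p₁ = P(outcome | exposed) = 655/875 = 0.74857
p₀ = P(outcome | unexposed) = 760/2256 = 0.33688
Under exogeneity alone the bounds on PN are max{0,(p₁−p₀)/p₁} ≤ PN ≤ min{1,(1−p₀)/p₁}.
  lower = (p₁ − p₀)/p₁ = 0.41169 / 0.74857 ≈ 0.5500
  upper = min{1, (1 − p₀)/p₁} = 0.66312 / 0.74857 ≈ 0.8858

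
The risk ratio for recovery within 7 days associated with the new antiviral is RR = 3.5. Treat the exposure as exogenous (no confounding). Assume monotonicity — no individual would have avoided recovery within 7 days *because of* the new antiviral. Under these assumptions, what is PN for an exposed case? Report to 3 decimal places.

Under exogeneity and monotonicity, PN = (RR − 1) / RR = 1 − 1/RR.
PN = (3.5 − 1) / 3.5 = 2.5 / 3.5 ≈ 0.7143

PN ≈ 0.714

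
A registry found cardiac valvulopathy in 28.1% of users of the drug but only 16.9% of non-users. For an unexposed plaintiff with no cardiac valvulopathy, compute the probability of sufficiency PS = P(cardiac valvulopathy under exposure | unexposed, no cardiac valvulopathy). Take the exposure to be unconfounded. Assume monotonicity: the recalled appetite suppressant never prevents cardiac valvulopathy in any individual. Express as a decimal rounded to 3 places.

p₁ = 0.281, p₀ = 0.169.
Under exogeneity and monotonicity, PS = (p₁ − p₀) / (1 − p₀).
PS = (0.281 − 0.169) / (1 − 0.169) = 0.112 / 0.831 ≈ 0.1348

PS ≈ 0.135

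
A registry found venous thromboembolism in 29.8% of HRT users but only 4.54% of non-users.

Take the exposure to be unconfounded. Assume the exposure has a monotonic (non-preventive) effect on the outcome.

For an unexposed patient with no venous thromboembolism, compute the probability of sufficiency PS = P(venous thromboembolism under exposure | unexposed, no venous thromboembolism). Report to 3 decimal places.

PS ≈ 0.265

p₁ = 0.298, p₀ = 0.0454.
Under exogeneity and monotonicity, PS = (p₁ − p₀) / (1 − p₀).
PS = (0.298 − 0.0454) / (1 − 0.0454) = 0.2526 / 0.9546 ≈ 0.2646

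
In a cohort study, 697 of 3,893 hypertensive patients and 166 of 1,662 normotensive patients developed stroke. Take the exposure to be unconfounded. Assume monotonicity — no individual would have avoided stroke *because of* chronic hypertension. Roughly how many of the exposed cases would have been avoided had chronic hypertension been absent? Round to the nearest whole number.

p₁ = P(outcome | exposed) = 697/3893 = 0.17904
p₀ = P(outcome | unexposed) = 166/1662 = 0.09988
PN = (p₁ − p₀)/p₁ = (0.17904 − 0.09988) / 0.17904 ≈ 0.44214.
Attributable cases ≈ PN × (exposed cases) = 0.44214 × 697 ≈ 308.17.

about 308 cases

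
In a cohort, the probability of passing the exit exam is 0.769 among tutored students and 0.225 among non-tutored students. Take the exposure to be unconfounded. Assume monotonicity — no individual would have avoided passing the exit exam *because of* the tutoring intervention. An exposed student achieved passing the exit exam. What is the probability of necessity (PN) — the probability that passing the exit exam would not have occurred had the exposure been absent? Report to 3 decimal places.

Let p₁ = 0.769, p₀ = 0.225.
Under exogeneity and monotonicity, PN = (p₁ − p₀) / p₁.
PN = (0.769 − 0.225) / 0.769 = 0.544 / 0.769 ≈ 0.7074

PN ≈ 0.707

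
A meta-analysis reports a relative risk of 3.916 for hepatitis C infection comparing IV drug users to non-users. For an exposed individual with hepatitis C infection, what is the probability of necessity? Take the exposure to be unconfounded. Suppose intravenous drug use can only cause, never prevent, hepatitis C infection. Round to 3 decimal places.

PN ≈ 0.745

Under exogeneity and monotonicity, PN = (RR − 1) / RR = 1 − 1/RR.
PN = (3.916 − 1) / 3.916 = 2.916 / 3.916 ≈ 0.7446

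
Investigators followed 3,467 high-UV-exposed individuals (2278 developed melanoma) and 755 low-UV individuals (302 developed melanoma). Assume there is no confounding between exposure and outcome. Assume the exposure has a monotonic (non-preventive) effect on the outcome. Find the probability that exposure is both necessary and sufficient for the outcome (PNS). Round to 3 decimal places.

p₁ = P(outcome | exposed) = 2278/3467 = 0.65705
p₀ = P(outcome | unexposed) = 302/755 = 0.4
Under exogeneity and monotonicity, PNS = p₁ − p₀.
PNS = 0.65705 − 0.4 = 0.25705

PNS ≈ 0.257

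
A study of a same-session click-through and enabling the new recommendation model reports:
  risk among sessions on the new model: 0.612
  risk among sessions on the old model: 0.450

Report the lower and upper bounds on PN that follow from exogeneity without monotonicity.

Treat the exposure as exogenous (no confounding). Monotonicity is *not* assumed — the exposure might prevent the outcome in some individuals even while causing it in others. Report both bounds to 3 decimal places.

Let p₁ = 0.612, p₀ = 0.45.
Under exogeneity alone the bounds on PN are max{0,(p₁−p₀)/p₁} ≤ PN ≤ min{1,(1−p₀)/p₁}.
  lower = (p₁ − p₀)/p₁ = 0.162 / 0.612 ≈ 0.2647
  upper = min{1, (1 − p₀)/p₁} = 0.55 / 0.612 ≈ 0.8987

0.265 ≤ PN ≤ 0.899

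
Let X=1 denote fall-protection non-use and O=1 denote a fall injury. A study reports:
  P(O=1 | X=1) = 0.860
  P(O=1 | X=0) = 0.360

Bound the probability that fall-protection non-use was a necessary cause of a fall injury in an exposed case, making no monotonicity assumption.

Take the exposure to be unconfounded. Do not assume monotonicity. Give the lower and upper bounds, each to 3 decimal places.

Let p₁ = 0.86, p₀ = 0.36.
Under exogeneity alone the bounds on PN are max{0,(p₁−p₀)/p₁} ≤ PN ≤ min{1,(1−p₀)/p₁}.
  lower = (p₁ − p₀)/p₁ = 0.5 / 0.86 ≈ 0.5814
  upper = min{1, (1 − p₀)/p₁} = 0.64 / 0.86 ≈ 0.7442

0.581 ≤ PN ≤ 0.744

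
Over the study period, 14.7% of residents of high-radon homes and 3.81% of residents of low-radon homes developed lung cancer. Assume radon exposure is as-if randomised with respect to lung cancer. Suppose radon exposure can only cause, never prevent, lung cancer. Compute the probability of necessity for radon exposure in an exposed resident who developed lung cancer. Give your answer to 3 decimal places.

PN ≈ 0.741

p₁ = 0.147, p₀ = 0.0381.
Under exogeneity and monotonicity, PN = (p₁ − p₀) / p₁.
PN = (0.147 − 0.0381) / 0.147 = 0.1089 / 0.147 ≈ 0.7408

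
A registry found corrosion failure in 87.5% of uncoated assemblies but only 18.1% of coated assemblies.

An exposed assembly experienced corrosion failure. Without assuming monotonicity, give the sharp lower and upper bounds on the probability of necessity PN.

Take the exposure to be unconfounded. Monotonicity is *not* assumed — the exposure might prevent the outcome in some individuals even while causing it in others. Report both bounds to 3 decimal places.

0.793 ≤ PN ≤ 0.936

p₁ = 0.875, p₀ = 0.181.
Under exogeneity alone the bounds on PN are max{0,(p₁−p₀)/p₁} ≤ PN ≤ min{1,(1−p₀)/p₁}.
  lower = (p₁ − p₀)/p₁ = 0.694 / 0.875 ≈ 0.7931
  upper = min{1, (1 − p₀)/p₁} = 0.819 / 0.875 ≈ 0.9360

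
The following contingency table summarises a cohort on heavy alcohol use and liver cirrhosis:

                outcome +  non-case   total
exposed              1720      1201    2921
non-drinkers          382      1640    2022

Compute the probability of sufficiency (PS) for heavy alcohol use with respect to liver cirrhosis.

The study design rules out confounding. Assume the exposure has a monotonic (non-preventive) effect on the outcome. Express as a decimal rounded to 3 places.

PS ≈ 0.493

p₁ = P(outcome | exposed) = 1720/2921 = 0.58884
p₀ = P(outcome | unexposed) = 382/2022 = 0.18892
Under exogeneity and monotonicity, PS = (p₁ − p₀)/(1 − p₀).
PS = (0.58884 − 0.18892) / 0.81108 ≈ 0.4931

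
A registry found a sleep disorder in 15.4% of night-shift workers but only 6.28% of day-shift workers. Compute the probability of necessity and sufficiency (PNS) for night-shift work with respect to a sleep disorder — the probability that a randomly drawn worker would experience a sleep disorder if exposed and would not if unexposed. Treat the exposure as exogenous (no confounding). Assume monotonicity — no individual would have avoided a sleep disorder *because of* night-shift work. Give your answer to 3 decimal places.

PNS ≈ 0.091

p₁ = 0.154, p₀ = 0.0628.
Under exogeneity and monotonicity, PNS = p₁ − p₀.
PNS = 0.154 − 0.0628 = 0.0912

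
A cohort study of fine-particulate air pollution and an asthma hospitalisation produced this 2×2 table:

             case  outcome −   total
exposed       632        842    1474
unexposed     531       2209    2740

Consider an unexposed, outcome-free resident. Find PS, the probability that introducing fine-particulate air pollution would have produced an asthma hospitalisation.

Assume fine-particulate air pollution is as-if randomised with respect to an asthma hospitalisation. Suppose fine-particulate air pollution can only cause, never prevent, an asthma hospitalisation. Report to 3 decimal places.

PS ≈ 0.291

p₁ = P(outcome | exposed) = 632/1474 = 0.42877
p₀ = P(outcome | unexposed) = 531/2740 = 0.1938
Under exogeneity and monotonicity, PS = (p₁ − p₀)/(1 − p₀).
PS = (0.42877 − 0.1938) / 0.8062 ≈ 0.2915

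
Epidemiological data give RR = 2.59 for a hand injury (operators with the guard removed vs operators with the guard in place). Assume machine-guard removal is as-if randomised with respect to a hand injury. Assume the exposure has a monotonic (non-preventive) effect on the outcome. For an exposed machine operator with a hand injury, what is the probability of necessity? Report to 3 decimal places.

PN ≈ 0.614

Under exogeneity and monotonicity, PN = (RR − 1) / RR = 1 − 1/RR.
PN = (2.59 − 1) / 2.59 = 1.59 / 2.59 ≈ 0.6139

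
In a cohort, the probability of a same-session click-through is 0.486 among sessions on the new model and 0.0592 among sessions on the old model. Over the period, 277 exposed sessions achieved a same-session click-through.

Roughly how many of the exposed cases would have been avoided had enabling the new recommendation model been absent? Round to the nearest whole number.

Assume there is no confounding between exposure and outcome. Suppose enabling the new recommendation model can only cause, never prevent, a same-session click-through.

Let p₁ = 0.486, p₀ = 0.0592.
PN = (p₁ − p₀)/p₁ = (0.486 − 0.0592) / 0.486 ≈ 0.87819.
Attributable cases ≈ PN × (exposed cases) = 0.87819 × 277 ≈ 243.26.

about 243 cases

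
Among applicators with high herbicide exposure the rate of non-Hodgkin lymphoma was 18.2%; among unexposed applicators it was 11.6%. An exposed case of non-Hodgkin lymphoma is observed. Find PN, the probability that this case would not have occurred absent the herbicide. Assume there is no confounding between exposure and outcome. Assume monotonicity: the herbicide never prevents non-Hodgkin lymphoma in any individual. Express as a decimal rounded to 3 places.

PN ≈ 0.363

p₁ = 0.182, p₀ = 0.116.
Under exogeneity and monotonicity, PN = (p₁ − p₀) / p₁.
PN = (0.182 − 0.116) / 0.182 = 0.066 / 0.182 ≈ 0.3626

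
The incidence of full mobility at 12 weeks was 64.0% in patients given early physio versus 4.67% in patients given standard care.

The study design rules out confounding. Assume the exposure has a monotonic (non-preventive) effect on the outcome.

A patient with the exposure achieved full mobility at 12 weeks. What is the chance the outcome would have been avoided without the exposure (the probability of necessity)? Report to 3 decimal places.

p₁ = 0.64, p₀ = 0.0467.
Under exogeneity and monotonicity, PN = (p₁ − p₀) / p₁.
PN = (0.64 − 0.0467) / 0.64 = 0.5933 / 0.64 ≈ 0.9270

PN ≈ 0.927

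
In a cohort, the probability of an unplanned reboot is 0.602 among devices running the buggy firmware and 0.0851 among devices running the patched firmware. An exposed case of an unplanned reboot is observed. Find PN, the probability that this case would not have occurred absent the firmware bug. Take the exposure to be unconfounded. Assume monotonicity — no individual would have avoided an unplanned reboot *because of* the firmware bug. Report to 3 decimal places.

PN ≈ 0.859

Let p₁ = 0.602, p₀ = 0.0851.
Under exogeneity and monotonicity, PN = (p₁ − p₀) / p₁.
PN = (0.602 − 0.0851) / 0.602 = 0.5169 / 0.602 ≈ 0.8586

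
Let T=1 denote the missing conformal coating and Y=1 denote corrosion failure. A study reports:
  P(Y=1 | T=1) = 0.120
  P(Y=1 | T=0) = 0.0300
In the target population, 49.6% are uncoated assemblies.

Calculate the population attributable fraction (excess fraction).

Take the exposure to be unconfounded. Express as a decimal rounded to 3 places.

Let p₁ = 0.12, p₀ = 0.03.
Overall risk P(Y=1) = π·p₁ + (1−π)·p₀ = 0.496×0.12 + 0.504×0.03 = 0.07464.
Under exogeneity, PAF = [P(Y=1) − p₀] / P(Y=1).
PAF = (0.07464 − 0.03) / 0.07464 ≈ 0.5981

PAF ≈ 0.598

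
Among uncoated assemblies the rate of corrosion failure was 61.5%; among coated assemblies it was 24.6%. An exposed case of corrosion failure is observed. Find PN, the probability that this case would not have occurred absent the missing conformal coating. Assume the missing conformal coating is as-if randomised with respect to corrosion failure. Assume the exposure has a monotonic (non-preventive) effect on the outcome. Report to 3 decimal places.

PN ≈ 0.600

p₁ = 0.615, p₀ = 0.246.
Under exogeneity and monotonicity, PN = (p₁ − p₀) / p₁.
PN = (0.615 − 0.246) / 0.615 = 0.369 / 0.615 ≈ 0.6000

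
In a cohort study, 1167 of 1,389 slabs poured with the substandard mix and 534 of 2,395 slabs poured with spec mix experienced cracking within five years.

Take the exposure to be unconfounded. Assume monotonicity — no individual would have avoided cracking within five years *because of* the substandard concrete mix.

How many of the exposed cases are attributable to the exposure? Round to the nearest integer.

about 857 cases

p₁ = P(outcome | exposed) = 1167/1389 = 0.84017
p₀ = P(outcome | unexposed) = 534/2395 = 0.22296
PN = (p₁ − p₀)/p₁ = (0.84017 − 0.22296) / 0.84017 ≈ 0.73462.
Attributable cases ≈ PN × (exposed cases) = 0.73462 × 1167 ≈ 857.30.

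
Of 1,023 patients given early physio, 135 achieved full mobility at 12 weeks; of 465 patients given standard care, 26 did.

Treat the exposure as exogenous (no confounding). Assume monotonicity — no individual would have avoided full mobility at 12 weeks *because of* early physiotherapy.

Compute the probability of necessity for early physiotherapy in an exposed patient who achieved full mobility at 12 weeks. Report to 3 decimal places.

p₁ = P(outcome | exposed) = 135/1023 = 0.13196
p₀ = P(outcome | unexposed) = 26/465 = 0.055914
Under exogeneity and monotonicity, PN = (p₁ − p₀) / p₁.
PN = (0.13196 − 0.055914) / 0.13196 = 0.076051 / 0.13196 ≈ 0.5763

PN ≈ 0.576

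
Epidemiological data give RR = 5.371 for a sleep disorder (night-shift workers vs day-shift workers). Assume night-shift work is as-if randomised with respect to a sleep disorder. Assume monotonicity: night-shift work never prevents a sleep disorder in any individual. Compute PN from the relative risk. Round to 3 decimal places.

PN ≈ 0.814

Under exogeneity and monotonicity, PN = (RR − 1) / RR = 1 − 1/RR.
PN = (5.371 − 1) / 5.371 = 4.371 / 5.371 ≈ 0.8138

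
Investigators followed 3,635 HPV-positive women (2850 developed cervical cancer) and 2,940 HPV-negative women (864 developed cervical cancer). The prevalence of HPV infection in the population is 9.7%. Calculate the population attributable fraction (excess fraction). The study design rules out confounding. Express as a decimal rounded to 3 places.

PAF ≈ 0.139

p₁ = P(outcome | exposed) = 2850/3635 = 0.78404
p₀ = P(outcome | unexposed) = 864/2940 = 0.29388
Overall risk P(Y=1) = π·p₁ + (1−π)·p₀ = 0.097×0.78404 + 0.903×0.29388 = 0.34142.
Under exogeneity, PAF = [P(Y=1) − p₀] / P(Y=1).
PAF = (0.34142 − 0.29388) / 0.34142 ≈ 0.1393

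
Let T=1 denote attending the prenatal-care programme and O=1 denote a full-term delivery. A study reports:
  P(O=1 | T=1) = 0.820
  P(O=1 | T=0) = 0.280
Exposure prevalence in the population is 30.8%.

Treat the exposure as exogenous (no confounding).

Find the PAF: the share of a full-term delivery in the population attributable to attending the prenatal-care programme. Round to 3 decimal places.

Let p₁ = 0.82, p₀ = 0.28.
Overall risk P(Y=1) = π·p₁ + (1−π)·p₀ = 0.308×0.82 + 0.692×0.28 = 0.44632.
Under exogeneity, PAF = [P(Y=1) − p₀] / P(Y=1).
PAF = (0.44632 − 0.28) / 0.44632 ≈ 0.3726

PAF ≈ 0.373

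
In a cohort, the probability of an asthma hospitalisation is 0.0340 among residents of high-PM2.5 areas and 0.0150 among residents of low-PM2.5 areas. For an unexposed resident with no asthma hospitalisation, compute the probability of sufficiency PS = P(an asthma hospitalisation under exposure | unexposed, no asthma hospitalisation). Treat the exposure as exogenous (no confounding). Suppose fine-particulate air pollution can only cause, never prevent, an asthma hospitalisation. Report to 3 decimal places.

PS ≈ 0.019

Let p₁ = 0.034, p₀ = 0.015.
Under exogeneity and monotonicity, PS = (p₁ − p₀) / (1 − p₀).
PS = (0.034 − 0.015) / (1 − 0.015) = 0.019 / 0.985 ≈ 0.0193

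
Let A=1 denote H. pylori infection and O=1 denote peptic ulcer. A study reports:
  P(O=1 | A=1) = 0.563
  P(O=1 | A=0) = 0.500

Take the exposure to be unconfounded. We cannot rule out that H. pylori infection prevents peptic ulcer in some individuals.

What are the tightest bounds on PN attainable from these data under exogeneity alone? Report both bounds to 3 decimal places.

Let p₁ = 0.563, p₀ = 0.5.
Under exogeneity alone the bounds on PN are max{0,(p₁−p₀)/p₁} ≤ PN ≤ min{1,(1−p₀)/p₁}.
  lower = (p₁ − p₀)/p₁ = 0.063 / 0.563 ≈ 0.1119
  upper = min{1, (1 − p₀)/p₁} = 0.5 / 0.563 ≈ 0.8881

0.112 ≤ PN ≤ 0.888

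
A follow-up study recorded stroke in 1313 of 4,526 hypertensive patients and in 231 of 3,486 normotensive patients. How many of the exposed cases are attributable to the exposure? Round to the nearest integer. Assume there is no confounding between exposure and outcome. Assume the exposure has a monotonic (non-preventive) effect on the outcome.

about 1013 cases

p₁ = P(outcome | exposed) = 1313/4526 = 0.2901
p₀ = P(outcome | unexposed) = 231/3486 = 0.066265
PN = (p₁ − p₀)/p₁ = (0.2901 − 0.066265) / 0.2901 ≈ 0.77158.
Attributable cases ≈ PN × (exposed cases) = 0.77158 × 1313 ≈ 1013.08.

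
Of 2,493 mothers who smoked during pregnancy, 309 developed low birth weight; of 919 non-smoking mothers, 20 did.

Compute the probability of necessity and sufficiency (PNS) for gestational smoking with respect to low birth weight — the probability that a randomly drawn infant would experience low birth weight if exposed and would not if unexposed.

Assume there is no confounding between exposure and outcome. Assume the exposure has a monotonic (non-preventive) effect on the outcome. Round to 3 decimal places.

PNS ≈ 0.102

p₁ = P(outcome | exposed) = 309/2493 = 0.12395
p₀ = P(outcome | unexposed) = 20/919 = 0.021763
Under exogeneity and monotonicity, PNS = p₁ − p₀.
PNS = 0.12395 − 0.021763 = 0.10218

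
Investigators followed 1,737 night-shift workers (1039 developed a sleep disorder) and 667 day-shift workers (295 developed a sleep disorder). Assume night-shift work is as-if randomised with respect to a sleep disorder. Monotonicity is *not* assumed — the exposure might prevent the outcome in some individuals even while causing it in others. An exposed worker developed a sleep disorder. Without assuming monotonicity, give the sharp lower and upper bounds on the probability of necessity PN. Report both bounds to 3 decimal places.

p₁ = P(outcome | exposed) = 1039/1737 = 0.59816
p₀ = P(outcome | unexposed) = 295/667 = 0.44228
Under exogeneity alone the bounds on PN are max{0,(p₁−p₀)/p₁} ≤ PN ≤ min{1,(1−p₀)/p₁}.
  lower = (p₁ − p₀)/p₁ = 0.15588 / 0.59816 ≈ 0.2606
  upper = min{1, (1 − p₀)/p₁} = 0.55772 / 0.59816 ≈ 0.9324

0.261 ≤ PN ≤ 0.932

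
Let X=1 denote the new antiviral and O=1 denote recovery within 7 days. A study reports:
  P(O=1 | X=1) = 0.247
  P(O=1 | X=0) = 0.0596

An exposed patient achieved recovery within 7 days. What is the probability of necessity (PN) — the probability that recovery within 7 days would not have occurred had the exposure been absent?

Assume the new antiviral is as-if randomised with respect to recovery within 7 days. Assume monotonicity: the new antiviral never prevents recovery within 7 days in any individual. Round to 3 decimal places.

Let p₁ = 0.247, p₀ = 0.0596.
Under exogeneity and monotonicity, PN = (p₁ − p₀) / p₁.
PN = (0.247 − 0.0596) / 0.247 = 0.1874 / 0.247 ≈ 0.7587

PN ≈ 0.759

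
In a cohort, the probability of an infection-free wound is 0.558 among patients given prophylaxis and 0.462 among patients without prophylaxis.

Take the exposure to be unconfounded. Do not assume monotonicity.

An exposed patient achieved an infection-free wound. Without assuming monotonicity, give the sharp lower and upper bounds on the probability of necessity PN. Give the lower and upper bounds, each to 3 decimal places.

Let p₁ = 0.558, p₀ = 0.462.
Under exogeneity alone the bounds on PN are max{0,(p₁−p₀)/p₁} ≤ PN ≤ min{1,(1−p₀)/p₁}.
  lower = (p₁ − p₀)/p₁ = 0.096 / 0.558 ≈ 0.1720
  upper = min{1, (1 − p₀)/p₁} = 0.538 / 0.558 ≈ 0.9642

0.172 ≤ PN ≤ 0.964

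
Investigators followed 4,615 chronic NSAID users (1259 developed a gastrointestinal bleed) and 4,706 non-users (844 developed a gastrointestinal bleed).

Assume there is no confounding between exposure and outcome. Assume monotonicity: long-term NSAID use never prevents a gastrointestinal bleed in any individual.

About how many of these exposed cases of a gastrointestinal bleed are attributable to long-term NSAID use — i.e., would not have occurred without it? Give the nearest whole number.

about 431 cases

p₁ = P(outcome | exposed) = 1259/4615 = 0.27281
p₀ = P(outcome | unexposed) = 844/4706 = 0.17935
PN = (p₁ − p₀)/p₁ = (0.27281 − 0.17935) / 0.27281 ≈ 0.34259.
Attributable cases ≈ PN × (exposed cases) = 0.34259 × 1259 ≈ 431.32.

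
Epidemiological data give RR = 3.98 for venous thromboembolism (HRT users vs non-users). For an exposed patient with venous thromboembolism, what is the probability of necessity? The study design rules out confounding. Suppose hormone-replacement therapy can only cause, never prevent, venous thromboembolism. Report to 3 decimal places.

PN ≈ 0.749

Under exogeneity and monotonicity, PN = (RR − 1) / RR = 1 − 1/RR.
PN = (3.98 − 1) / 3.98 = 2.98 / 3.98 ≈ 0.7487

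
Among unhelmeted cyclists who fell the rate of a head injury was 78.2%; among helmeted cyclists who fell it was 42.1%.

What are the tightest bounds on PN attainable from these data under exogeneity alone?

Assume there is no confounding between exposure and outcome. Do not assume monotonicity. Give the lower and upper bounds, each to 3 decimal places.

p₁ = 0.782, p₀ = 0.421.
Under exogeneity alone the bounds on PN are max{0,(p₁−p₀)/p₁} ≤ PN ≤ min{1,(1−p₀)/p₁}.
  lower = (p₁ − p₀)/p₁ = 0.361 / 0.782 ≈ 0.4616
  upper = min{1, (1 − p₀)/p₁} = 0.579 / 0.782 ≈ 0.7404

0.462 ≤ PN ≤ 0.740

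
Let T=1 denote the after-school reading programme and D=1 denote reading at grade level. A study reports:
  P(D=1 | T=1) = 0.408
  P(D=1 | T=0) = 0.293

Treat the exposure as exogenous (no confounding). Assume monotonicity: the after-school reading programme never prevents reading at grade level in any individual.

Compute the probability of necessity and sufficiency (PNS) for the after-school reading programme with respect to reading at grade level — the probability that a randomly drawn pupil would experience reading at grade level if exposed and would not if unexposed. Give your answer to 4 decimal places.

PNS ≈ 0.1150

Let p₁ = 0.408, p₀ = 0.293.
Under exogeneity and monotonicity, PNS = p₁ − p₀.
PNS = 0.408 − 0.293 = 0.115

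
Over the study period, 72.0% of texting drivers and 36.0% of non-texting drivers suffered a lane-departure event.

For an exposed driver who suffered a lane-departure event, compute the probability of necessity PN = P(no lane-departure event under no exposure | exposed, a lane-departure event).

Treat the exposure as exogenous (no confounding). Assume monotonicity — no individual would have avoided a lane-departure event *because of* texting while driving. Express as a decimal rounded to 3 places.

p₁ = 0.72, p₀ = 0.36.
Under exogeneity and monotonicity, PN = (p₁ − p₀) / p₁.
PN = (0.72 − 0.36) / 0.72 = 0.36 / 0.72 ≈ 0.5000

PN ≈ 0.500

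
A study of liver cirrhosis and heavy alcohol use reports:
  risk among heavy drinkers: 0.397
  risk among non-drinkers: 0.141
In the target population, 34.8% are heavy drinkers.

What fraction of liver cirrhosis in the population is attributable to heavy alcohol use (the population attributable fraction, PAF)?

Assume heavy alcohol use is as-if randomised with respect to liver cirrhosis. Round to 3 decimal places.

Let p₁ = 0.397, p₀ = 0.141.
Overall risk P(Y=1) = π·p₁ + (1−π)·p₀ = 0.348×0.397 + 0.652×0.141 = 0.23009.
Under exogeneity, PAF = [P(Y=1) − p₀] / P(Y=1).
PAF = (0.23009 − 0.141) / 0.23009 ≈ 0.3872

PAF ≈ 0.387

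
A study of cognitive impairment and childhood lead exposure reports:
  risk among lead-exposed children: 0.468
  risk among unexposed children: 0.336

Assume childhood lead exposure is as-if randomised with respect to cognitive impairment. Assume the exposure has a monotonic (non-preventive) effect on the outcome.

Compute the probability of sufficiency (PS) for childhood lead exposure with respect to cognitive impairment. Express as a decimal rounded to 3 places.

PS ≈ 0.199

Let p₁ = 0.468, p₀ = 0.336.
Under exogeneity and monotonicity, PS = (p₁ − p₀) / (1 − p₀).
PS = (0.468 − 0.336) / (1 − 0.336) = 0.132 / 0.664 ≈ 0.1988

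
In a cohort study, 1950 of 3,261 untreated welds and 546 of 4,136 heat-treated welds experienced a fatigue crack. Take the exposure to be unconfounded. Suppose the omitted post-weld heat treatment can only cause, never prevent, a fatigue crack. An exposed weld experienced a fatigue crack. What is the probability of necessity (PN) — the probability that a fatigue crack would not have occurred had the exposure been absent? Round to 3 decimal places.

PN ≈ 0.779

p₁ = P(outcome | exposed) = 1950/3261 = 0.59798
p₀ = P(outcome | unexposed) = 546/4136 = 0.13201
Under exogeneity and monotonicity, PN = (p₁ − p₀) / p₁.
PN = (0.59798 − 0.13201) / 0.59798 = 0.46596 / 0.59798 ≈ 0.7792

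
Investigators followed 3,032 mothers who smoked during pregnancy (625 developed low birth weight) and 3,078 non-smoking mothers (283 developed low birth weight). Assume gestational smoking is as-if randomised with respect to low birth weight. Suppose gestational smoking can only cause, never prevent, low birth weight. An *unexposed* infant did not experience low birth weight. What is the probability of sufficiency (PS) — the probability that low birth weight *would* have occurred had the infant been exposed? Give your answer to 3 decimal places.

p₁ = P(outcome | exposed) = 625/3032 = 0.20613
p₀ = P(outcome | unexposed) = 283/3078 = 0.091943
Under exogeneity and monotonicity, PS = (p₁ − p₀) / (1 − p₀).
PS = (0.20613 − 0.091943) / (1 − 0.091943) = 0.11419 / 0.90806 ≈ 0.1258

PS ≈ 0.126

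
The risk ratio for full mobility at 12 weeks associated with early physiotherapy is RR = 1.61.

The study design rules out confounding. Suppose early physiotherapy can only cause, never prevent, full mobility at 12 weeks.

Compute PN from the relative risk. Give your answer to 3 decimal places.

Under exogeneity and monotonicity, PN = (RR − 1) / RR = 1 − 1/RR.
PN = (1.61 − 1) / 1.61 = 0.61 / 1.61 ≈ 0.3789

PN ≈ 0.379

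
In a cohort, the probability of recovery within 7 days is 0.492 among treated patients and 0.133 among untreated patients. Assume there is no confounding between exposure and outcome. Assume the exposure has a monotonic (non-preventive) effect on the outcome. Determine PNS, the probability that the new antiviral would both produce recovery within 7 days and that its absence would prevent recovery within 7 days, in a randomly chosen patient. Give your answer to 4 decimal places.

PNS ≈ 0.3590

Let p₁ = 0.492, p₀ = 0.133.
Under exogeneity and monotonicity, PNS = p₁ − p₀.
PNS = 0.492 − 0.133 = 0.359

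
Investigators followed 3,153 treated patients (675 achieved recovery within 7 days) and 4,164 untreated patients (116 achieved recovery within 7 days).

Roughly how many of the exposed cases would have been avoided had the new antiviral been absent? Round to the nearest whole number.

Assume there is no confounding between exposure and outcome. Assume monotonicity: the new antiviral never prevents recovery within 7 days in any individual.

p₁ = P(outcome | exposed) = 675/3153 = 0.21408
p₀ = P(outcome | unexposed) = 116/4164 = 0.027858
PN = (p₁ − p₀)/p₁ = (0.21408 − 0.027858) / 0.21408 ≈ 0.86987.
Attributable cases ≈ PN × (exposed cases) = 0.86987 × 675 ≈ 587.16.

about 587 cases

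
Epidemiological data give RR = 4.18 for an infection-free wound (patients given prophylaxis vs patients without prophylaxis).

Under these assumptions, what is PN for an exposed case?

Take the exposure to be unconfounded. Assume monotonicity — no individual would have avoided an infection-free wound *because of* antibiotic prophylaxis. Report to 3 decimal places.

Under exogeneity and monotonicity, PN = (RR − 1) / RR = 1 − 1/RR.
PN = (4.18 − 1) / 4.18 = 3.18 / 4.18 ≈ 0.7608

PN ≈ 0.761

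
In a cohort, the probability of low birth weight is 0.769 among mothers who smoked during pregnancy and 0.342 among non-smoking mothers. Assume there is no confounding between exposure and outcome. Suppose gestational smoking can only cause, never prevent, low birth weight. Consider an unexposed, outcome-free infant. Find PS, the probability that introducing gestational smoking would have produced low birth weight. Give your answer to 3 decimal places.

PS ≈ 0.649

Let p₁ = 0.769, p₀ = 0.342.
Under exogeneity and monotonicity, PS = (p₁ − p₀) / (1 − p₀).
PS = (0.769 − 0.342) / (1 − 0.342) = 0.427 / 0.658 ≈ 0.6489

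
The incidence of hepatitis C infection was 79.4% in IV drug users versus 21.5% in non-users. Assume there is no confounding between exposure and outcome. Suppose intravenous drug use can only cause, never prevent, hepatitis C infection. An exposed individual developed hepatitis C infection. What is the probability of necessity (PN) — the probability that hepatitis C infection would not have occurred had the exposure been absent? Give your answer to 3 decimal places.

p₁ = 0.794, p₀ = 0.215.
Under exogeneity and monotonicity, PN = (p₁ − p₀) / p₁.
PN = (0.794 − 0.215) / 0.794 = 0.579 / 0.794 ≈ 0.7292

PN ≈ 0.729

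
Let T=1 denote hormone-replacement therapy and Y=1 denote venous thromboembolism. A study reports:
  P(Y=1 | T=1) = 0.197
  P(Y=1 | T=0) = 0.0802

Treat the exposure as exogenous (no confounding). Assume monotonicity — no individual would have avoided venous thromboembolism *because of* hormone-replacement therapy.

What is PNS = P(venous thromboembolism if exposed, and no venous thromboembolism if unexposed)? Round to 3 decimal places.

Let p₁ = 0.197, p₀ = 0.0802.
Under exogeneity and monotonicity, PNS = p₁ − p₀.
PNS = 0.197 − 0.0802 = 0.1168

PNS ≈ 0.117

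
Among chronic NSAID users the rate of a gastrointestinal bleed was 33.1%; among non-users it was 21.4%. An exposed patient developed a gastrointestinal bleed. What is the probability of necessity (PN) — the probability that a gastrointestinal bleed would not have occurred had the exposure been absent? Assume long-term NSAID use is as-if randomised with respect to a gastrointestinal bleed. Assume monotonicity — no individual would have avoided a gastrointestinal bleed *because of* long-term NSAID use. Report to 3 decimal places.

PN ≈ 0.353

p₁ = 0.331, p₀ = 0.214.
Under exogeneity and monotonicity, PN = (p₁ − p₀) / p₁.
PN = (0.331 − 0.214) / 0.331 = 0.117 / 0.331 ≈ 0.3535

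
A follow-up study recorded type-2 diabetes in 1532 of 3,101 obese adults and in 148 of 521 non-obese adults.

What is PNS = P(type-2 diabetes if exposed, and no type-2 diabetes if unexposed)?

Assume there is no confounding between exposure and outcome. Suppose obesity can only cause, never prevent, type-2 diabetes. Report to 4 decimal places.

PNS ≈ 0.2100

p₁ = P(outcome | exposed) = 1532/3101 = 0.49403
p₀ = P(outcome | unexposed) = 148/521 = 0.28407
Under exogeneity and monotonicity, PNS = p₁ − p₀.
PNS = 0.49403 − 0.28407 = 0.20997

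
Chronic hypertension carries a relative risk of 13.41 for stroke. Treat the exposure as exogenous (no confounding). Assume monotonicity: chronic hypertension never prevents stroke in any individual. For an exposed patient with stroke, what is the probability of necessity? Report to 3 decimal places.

Under exogeneity and monotonicity, PN = (RR − 1) / RR = 1 − 1/RR.
PN = (13.41 − 1) / 13.41 = 12.41 / 13.41 ≈ 0.9254

PN ≈ 0.925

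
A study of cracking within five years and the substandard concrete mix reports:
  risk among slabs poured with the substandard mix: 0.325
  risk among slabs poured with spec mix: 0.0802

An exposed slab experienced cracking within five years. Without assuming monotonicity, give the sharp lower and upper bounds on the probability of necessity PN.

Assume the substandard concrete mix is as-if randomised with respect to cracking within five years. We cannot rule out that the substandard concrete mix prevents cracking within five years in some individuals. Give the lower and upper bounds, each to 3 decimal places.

Let p₁ = 0.325, p₀ = 0.0802.
Under exogeneity alone the bounds on PN are max{0,(p₁−p₀)/p₁} ≤ PN ≤ min{1,(1−p₀)/p₁}.
  lower = (p₁ − p₀)/p₁ = 0.2448 / 0.325 ≈ 0.7532
  upper = min{1, (1 − p₀)/p₁} = 0.9198 / 0.325 ≈ 2.8302 → capped at 1

0.753 ≤ PN ≤ 1.000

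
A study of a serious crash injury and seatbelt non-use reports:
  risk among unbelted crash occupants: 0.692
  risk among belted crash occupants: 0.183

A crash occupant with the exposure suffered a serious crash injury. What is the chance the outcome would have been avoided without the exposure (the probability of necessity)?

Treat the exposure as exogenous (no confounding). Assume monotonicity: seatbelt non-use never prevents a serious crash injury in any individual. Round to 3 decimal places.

Let p₁ = 0.692, p₀ = 0.183.
Under exogeneity and monotonicity, PN = (p₁ − p₀) / p₁.
PN = (0.692 − 0.183) / 0.692 = 0.509 / 0.692 ≈ 0.7355

PN ≈ 0.736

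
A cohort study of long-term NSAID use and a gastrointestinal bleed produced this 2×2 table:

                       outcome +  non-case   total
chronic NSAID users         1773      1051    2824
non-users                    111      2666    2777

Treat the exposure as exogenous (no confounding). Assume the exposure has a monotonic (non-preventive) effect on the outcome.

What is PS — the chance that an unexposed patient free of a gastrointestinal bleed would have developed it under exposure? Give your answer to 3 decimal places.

p₁ = P(outcome | exposed) = 1773/2824 = 0.62783
p₀ = P(outcome | unexposed) = 111/2777 = 0.039971
Under exogeneity and monotonicity, PS = (p₁ − p₀)/(1 − p₀).
PS = (0.62783 − 0.039971) / 0.96003 ≈ 0.6123

PS ≈ 0.612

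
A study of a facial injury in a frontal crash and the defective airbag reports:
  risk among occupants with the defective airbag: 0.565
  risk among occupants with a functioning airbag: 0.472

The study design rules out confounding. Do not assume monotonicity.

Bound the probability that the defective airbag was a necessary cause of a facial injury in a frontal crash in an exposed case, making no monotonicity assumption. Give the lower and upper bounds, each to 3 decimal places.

0.165 ≤ PN ≤ 0.935

Let p₁ = 0.565, p₀ = 0.472.
Under exogeneity alone the bounds on PN are max{0,(p₁−p₀)/p₁} ≤ PN ≤ min{1,(1−p₀)/p₁}.
  lower = (p₁ − p₀)/p₁ = 0.093 / 0.565 ≈ 0.1646
  upper = min{1, (1 − p₀)/p₁} = 0.528 / 0.565 ≈ 0.9345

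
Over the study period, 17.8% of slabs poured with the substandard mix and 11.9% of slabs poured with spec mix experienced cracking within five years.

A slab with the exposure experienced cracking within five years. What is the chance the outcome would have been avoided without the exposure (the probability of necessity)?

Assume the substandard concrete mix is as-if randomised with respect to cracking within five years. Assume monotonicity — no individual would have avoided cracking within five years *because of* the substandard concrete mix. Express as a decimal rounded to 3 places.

PN ≈ 0.331

p₁ = 0.178, p₀ = 0.119.
Under exogeneity and monotonicity, PN = (p₁ − p₀) / p₁.
PN = (0.178 − 0.119) / 0.178 = 0.059 / 0.178 ≈ 0.3315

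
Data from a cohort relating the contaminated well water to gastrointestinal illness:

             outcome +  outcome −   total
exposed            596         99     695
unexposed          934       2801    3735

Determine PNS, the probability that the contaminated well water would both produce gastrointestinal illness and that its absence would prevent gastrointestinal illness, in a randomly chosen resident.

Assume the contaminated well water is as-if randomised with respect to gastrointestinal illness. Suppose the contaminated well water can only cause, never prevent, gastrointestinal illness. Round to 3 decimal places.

p₁ = P(outcome | exposed) = 596/695 = 0.85755
p₀ = P(outcome | unexposed) = 934/3735 = 0.25007
Under exogeneity and monotonicity, PNS = p₁ − p₀.
PNS = 0.85755 − 0.25007 = 0.60749

PNS ≈ 0.607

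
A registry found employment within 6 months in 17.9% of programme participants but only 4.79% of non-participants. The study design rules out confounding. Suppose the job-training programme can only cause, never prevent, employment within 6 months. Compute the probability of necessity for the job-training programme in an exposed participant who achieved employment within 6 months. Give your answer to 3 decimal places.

PN ≈ 0.732

p₁ = 0.179, p₀ = 0.0479.
Under exogeneity and monotonicity, PN = (p₁ − p₀) / p₁.
PN = (0.179 − 0.0479) / 0.179 = 0.1311 / 0.179 ≈ 0.7324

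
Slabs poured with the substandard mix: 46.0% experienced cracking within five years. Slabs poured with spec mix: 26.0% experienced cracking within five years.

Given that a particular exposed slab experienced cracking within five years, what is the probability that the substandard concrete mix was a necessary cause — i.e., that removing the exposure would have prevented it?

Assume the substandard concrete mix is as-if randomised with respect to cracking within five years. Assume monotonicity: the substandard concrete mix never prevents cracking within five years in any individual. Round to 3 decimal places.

p₁ = 0.46, p₀ = 0.26.
Under exogeneity and monotonicity, PN = (p₁ − p₀) / p₁.
PN = (0.46 − 0.26) / 0.46 = 0.2 / 0.46 ≈ 0.4348

PN ≈ 0.435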